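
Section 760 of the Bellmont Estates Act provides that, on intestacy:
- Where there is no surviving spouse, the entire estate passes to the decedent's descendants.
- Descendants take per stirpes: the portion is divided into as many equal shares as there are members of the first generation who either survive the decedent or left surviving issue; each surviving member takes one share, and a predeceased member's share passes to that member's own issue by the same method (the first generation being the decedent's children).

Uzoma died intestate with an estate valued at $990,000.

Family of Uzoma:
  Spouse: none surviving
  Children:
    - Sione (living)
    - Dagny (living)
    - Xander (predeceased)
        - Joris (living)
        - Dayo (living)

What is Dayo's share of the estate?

The entire $990,000 passes to the descendants.
That amount ($990,000) is divided into 3 shares of $330,000: Sione and Dagny each take $330,000; Xander's $330,000 share passes to Xander's issue.
Xander's share ($330,000) is divided into 2 shares of $165,000: Joris and Dayo each take $165,000.

Dayo receives $165,000.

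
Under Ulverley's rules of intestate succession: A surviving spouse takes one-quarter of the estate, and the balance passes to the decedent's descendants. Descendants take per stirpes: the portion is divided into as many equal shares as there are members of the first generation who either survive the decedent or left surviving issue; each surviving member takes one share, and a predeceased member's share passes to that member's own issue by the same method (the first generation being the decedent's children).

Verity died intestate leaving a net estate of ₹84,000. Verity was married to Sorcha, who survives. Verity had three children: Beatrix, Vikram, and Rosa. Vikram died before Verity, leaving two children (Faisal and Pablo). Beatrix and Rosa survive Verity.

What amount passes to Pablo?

Pablo receives ₹10,500.

Sorcha takes one-quarter of ₹84,000 = ₹21,000. The remaining ₹63,000 passes to the descendants.
The descendants' portion (₹63,000) is divided into 3 shares of ₹21,000: Beatrix and Rosa each take ₹21,000; Vikram's ₹21,000 share passes to Vikram's issue.
Vikram's share (₹21,000) is divided into 2 shares of ₹10,500: Faisal and Pablo each take ₹10,500.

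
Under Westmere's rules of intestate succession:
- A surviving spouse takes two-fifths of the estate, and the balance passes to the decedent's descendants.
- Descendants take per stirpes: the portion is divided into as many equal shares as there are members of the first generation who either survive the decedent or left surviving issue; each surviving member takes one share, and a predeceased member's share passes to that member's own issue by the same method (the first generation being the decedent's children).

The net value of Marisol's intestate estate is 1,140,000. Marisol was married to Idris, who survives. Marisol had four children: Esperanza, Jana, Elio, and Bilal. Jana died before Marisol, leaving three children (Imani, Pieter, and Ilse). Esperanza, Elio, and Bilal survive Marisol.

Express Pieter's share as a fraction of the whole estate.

Pieter receives 1/20 of the estate.

Idris takes two-fifths of 1,140,000 = 456,000. The remaining 684,000 passes to the descendants.
The descendants' portion (684,000) is divided into 4 shares of 171,000: Esperanza, Elio, and Bilal each take 171,000; Jana's 171,000 share passes to Jana's issue.
Jana's share (171,000) is divided into 3 shares of 57,000: Imani, Pieter, and Ilse each take 57,000.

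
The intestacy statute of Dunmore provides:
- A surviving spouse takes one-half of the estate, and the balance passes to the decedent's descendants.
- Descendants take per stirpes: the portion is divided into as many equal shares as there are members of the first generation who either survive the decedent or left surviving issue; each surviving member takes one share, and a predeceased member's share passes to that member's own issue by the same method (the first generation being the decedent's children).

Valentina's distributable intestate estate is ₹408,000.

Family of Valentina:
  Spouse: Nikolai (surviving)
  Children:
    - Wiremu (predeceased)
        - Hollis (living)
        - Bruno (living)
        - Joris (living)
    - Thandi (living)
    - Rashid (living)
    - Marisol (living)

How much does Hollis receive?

Nikolai takes one-half of ₹408,000 = ₹204,000. The remaining ₹204,000 passes to the descendants.
The descendants' portion (₹204,000) is divided into 4 shares of ₹51,000: Thandi, Rashid, and Marisol each take ₹51,000; Wiremu's ₹51,000 share passes to Wiremu's issue.
Wiremu's share (₹51,000) is divided into 3 shares of ₹17,000: Hollis, Bruno, and Joris each take ₹17,000.

Hollis receives ₹17,000.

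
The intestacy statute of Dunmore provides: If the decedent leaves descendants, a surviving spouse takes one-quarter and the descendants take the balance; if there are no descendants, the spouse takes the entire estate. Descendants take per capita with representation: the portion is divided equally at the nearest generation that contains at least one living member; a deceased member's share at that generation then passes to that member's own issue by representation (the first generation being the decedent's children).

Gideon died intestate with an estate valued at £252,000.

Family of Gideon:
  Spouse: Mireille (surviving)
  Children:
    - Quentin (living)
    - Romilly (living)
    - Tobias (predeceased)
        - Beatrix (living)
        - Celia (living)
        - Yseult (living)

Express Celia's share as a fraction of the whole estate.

Celia receives 1/12 of the estate.

Mireille takes one-quarter of £252,000 = £63,000. The remaining £189,000 passes to the descendants.
The descendants' portion (£189,000) is divided into 3 shares of £63,000: Quentin and Romilly each take £63,000; Tobias's £63,000 share passes to Tobias's issue.
Tobias's share (£63,000) is divided into 3 shares of £21,000: Beatrix, Celia, and Yseult each take £21,000.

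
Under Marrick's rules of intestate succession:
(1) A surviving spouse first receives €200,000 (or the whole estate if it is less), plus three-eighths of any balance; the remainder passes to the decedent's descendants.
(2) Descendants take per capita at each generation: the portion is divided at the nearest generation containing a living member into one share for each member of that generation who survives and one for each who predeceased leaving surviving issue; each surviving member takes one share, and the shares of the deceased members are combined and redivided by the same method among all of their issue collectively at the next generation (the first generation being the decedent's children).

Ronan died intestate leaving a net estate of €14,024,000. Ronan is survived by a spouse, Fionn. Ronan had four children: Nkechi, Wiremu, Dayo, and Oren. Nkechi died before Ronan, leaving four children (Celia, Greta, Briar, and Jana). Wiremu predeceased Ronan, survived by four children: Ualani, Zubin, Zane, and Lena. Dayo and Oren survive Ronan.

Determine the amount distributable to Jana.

Jana receives €540,000.

Fionn first takes €200,000, leaving a balance of €13,824,000. Fionn then takes three-eighths of the balance (€5,184,000), for a total of €5,384,000. The remaining €8,640,000 passes to the descendants.
The descendants' portion (€8,640,000) is divided at the children's generation into 4 shares of €2,160,000. Dayo and Oren each take €2,160,000. The 2 shares of the deceased (Nkechi and Wiremu) are combined into a pool of €4,320,000.
That pool (€4,320,000) is divided at the grandchildren's generation equally among Celia, Greta, Briar, Jana, Ualani, Zubin, Zane, and Lena: €540,000 each.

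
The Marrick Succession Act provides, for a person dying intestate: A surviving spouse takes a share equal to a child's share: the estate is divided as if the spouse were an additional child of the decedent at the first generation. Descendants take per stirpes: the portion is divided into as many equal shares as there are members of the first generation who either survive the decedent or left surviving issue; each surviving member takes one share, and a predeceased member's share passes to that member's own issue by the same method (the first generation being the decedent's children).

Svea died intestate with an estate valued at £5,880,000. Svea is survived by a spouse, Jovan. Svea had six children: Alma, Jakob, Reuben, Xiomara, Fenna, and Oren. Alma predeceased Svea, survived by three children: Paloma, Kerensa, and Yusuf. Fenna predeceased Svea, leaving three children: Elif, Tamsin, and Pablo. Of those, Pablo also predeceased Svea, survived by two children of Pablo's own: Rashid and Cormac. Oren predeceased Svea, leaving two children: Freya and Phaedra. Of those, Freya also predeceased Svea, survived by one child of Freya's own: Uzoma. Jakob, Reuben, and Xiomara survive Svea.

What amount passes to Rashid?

Rashid receives £140,000.

The spouse counts as an additional share at the children's level, so there are 7 primary shares of £840,000. Jovan takes one such share (£840,000).
The children's combined portion (£5,040,000) is divided into 6 shares of £840,000: Jakob, Reuben, and Xiomara each take £840,000; Alma's £840,000 share passes to Alma's issue; Fenna's £840,000 share passes to Fenna's issue; Oren's £840,000 share passes to Oren's issue.
Alma's share (£840,000) is divided into 3 shares of £280,000: Paloma, Kerensa, and Yusuf each take £280,000.
Fenna's share (£840,000) is divided into 3 shares of £280,000: Elif and Tamsin each take £280,000; Pablo's £280,000 share passes to Pablo's issue.
Pablo's share (£280,000) is divided into 2 shares of £140,000: Rashid and Cormac each take £140,000.
Oren's share (£840,000) is divided into 2 shares of £420,000: Phaedra takes £420,000; Freya's £420,000 share passes to Freya's issue.
Freya's share (£420,000) passes entirely to Uzoma.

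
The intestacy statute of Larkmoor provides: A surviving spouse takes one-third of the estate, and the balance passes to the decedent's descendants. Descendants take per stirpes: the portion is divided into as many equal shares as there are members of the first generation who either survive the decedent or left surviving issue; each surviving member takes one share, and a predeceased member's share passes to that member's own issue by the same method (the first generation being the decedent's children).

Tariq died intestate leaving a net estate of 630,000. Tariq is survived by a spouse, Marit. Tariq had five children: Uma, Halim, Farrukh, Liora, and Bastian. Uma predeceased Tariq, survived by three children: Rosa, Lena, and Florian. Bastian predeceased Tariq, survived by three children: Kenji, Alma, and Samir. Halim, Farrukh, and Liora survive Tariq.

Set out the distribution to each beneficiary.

Marit takes one-third of 630,000 = 210,000. The remaining 420,000 passes to the descendants.
The descendants' portion (420,000) is divided into 5 shares of 84,000: Halim, Farrukh, and Liora each take 84,000; Uma's 84,000 share passes to Uma's issue; Bastian's 84,000 share passes to Bastian's issue.
Uma's share (84,000) is divided into 3 shares of 28,000: Rosa, Lena, and Florian each take 28,000.
Bastian's share (84,000) is divided into 3 shares of 28,000: Kenji, Alma, and Samir each take 28,000.

Marit: 210,000; Rosa: 28,000; Lena: 28,000; Florian: 28,000; Halim: 84,000; Farrukh: 84,000; Liora: 84,000; Kenji: 28,000; Alma: 28,000; Samir: 28,000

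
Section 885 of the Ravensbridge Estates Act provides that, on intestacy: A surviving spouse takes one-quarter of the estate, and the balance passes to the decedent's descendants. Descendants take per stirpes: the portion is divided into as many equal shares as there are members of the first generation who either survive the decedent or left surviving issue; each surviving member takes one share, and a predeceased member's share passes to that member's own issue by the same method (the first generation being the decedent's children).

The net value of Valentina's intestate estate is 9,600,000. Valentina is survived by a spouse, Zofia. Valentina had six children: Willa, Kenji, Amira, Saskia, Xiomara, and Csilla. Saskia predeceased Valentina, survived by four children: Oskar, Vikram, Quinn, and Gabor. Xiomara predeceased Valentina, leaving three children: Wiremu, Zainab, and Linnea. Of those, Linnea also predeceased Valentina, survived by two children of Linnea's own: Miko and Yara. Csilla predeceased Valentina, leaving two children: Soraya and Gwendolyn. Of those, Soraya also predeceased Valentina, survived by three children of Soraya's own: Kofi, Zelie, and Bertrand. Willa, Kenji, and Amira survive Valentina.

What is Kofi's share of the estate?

Zofia takes one-quarter of 9,600,000 = 2,400,000. The remaining 7,200,000 passes to the descendants.
The descendants' portion (7,200,000) is divided into 6 shares of 1,200,000: Willa, Kenji, and Amira each take 1,200,000; Saskia's 1,200,000 share passes to Saskia's issue; Xiomara's 1,200,000 share passes to Xiomara's issue; Csilla's 1,200,000 share passes to Csilla's issue.
Saskia's share (1,200,000) is divided into 4 shares of 300,000: Oskar, Vikram, Quinn, and Gabor each take 300,000.
Xiomara's share (1,200,000) is divided into 3 shares of 400,000: Wiremu and Zainab each take 400,000; Linnea's 400,000 share passes to Linnea's issue.
Linnea's share (400,000) is divided into 2 shares of 200,000: Miko and Yara each take 200,000.
Csilla's share (1,200,000) is divided into 2 shares of 600,000: Gwendolyn takes 600,000; Soraya's 600,000 share passes to Soraya's issue.
Soraya's share (600,000) is divided into 3 shares of 200,000: Kofi, Zelie, and Bertrand each take 200,000.

Kofi receives 200,000.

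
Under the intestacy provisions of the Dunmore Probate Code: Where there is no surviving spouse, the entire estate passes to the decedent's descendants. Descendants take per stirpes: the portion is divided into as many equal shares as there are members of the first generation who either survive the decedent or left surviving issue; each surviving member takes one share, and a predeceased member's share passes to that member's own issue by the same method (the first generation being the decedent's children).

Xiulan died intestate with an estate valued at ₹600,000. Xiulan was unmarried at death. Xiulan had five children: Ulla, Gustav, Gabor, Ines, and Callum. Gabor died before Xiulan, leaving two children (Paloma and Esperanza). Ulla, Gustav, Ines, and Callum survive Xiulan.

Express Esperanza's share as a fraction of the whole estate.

Esperanza receives 1/10 of the estate.

The entire ₹600,000 passes to the descendants.
That amount (₹600,000) is divided into 5 shares of ₹120,000: Ulla, Gustav, Ines, and Callum each take ₹120,000; Gabor's ₹120,000 share passes to Gabor's issue.
Gabor's share (₹120,000) is divided into 2 shares of ₹60,000: Paloma and Esperanza each take ₹60,000.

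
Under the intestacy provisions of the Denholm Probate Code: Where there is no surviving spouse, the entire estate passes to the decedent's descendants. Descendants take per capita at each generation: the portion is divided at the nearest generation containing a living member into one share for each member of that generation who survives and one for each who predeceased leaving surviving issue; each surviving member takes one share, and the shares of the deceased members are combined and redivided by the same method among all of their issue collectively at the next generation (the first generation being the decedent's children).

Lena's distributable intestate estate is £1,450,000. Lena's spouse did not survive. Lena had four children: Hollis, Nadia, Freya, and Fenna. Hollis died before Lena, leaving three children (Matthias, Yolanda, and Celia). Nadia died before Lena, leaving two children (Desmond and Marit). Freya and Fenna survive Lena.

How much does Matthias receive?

The entire £1,450,000 passes to the descendants.
That amount (£1,450,000) is divided at the children's generation into 4 shares of £362,500. Freya and Fenna each take £362,500. The 2 shares of the deceased (Hollis and Nadia) are combined into a pool of £725,000.
That pool (£725,000) is divided at the grandchildren's generation equally among Matthias, Yolanda, Celia, Desmond, and Marit: £145,000 each.

Matthias receives £145,000.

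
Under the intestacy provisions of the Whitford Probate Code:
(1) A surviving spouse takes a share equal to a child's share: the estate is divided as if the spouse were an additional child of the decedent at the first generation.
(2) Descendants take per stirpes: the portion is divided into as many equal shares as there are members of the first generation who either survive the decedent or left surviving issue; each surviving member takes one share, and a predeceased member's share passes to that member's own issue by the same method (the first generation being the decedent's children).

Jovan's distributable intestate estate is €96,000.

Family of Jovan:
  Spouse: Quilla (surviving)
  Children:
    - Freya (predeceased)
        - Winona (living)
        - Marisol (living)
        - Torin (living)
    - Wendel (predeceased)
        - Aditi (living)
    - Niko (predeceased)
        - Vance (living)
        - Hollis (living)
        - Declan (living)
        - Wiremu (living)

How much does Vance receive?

Vance receives €6,000.

The spouse counts as an additional share at the children's level, so there are 4 primary shares of €24,000. Quilla takes one such share (€24,000).
The children's combined portion (€72,000) is divided into 3 shares of €24,000: Freya's €24,000 share passes to Freya's issue; Wendel's €24,000 share passes to Wendel's issue; Niko's €24,000 share passes to Niko's issue.
Freya's share (€24,000) is divided into 3 shares of €8,000: Winona, Marisol, and Torin each take €8,000.
Wendel's share (€24,000) passes entirely to Aditi.
Niko's share (€24,000) is divided into 4 shares of €6,000: Vance, Hollis, Declan, and Wiremu each take €6,000.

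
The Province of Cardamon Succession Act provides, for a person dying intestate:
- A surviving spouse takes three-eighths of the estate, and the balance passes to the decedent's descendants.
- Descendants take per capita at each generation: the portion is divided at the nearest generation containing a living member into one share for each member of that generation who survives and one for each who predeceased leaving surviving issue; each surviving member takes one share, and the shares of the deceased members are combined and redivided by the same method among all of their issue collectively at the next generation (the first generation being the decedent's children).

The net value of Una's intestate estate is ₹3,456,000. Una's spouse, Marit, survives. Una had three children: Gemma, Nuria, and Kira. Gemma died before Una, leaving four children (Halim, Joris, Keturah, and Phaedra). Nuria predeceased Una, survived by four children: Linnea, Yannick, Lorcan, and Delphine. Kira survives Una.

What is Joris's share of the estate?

Joris receives ₹180,000.

Marit takes three-eighths of ₹3,456,000 = ₹1,296,000. The remaining ₹2,160,000 passes to the descendants.
The descendants' portion (₹2,160,000) is divided at the children's generation into 3 shares of ₹720,000. Kira takes ₹720,000. The 2 shares of the deceased (Gemma and Nuria) are combined into a pool of ₹1,440,000.
That pool (₹1,440,000) is divided at the grandchildren's generation equally among Halim, Joris, Keturah, Phaedra, Linnea, Yannick, Lorcan, and Delphine: ₹180,000 each.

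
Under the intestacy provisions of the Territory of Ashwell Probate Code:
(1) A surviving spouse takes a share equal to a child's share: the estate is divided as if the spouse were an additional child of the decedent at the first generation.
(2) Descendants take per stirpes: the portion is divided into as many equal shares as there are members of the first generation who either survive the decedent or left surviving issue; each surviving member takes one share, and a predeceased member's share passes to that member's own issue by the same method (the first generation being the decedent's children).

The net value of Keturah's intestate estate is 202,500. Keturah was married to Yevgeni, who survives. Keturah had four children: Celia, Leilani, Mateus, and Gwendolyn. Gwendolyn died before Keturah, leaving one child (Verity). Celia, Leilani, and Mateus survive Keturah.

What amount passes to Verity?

Verity receives 40,500.

The spouse counts as an additional share at the children's level, so there are 5 primary shares of 40,500. Yevgeni takes one such share (40,500).
The children's combined portion (162,000) is divided into 4 shares of 40,500: Celia, Leilani, and Mateus each take 40,500; Gwendolyn's 40,500 share passes to Gwendolyn's issue.
Gwendolyn's share (40,500) passes entirely to Verity.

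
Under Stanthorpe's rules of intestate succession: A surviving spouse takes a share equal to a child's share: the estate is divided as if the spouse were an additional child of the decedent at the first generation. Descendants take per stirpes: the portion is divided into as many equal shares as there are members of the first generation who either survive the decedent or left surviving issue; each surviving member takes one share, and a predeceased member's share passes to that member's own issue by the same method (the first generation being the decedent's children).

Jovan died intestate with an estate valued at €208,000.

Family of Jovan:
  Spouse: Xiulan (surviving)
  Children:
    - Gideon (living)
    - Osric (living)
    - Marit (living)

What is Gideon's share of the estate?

The spouse counts as an additional share at the children's level, so there are 4 primary shares of €52,000. Xiulan takes one such share (€52,000).
The children's combined portion (€156,000) is divided into 3 shares of €52,000: Gideon, Osric, and Marit each take €52,000.

Gideon receives €52,000.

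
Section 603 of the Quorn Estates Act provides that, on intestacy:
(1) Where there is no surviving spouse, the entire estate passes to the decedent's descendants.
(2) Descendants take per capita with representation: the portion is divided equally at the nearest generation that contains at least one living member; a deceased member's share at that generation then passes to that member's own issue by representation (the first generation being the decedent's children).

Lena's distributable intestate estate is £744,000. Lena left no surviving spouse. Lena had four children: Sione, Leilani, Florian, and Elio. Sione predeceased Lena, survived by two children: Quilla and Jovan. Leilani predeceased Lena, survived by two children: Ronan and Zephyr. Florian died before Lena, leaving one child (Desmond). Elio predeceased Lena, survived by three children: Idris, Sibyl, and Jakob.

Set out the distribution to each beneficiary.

Quilla: £93,000; Jovan: £93,000; Ronan: £93,000; Zephyr: £93,000; Desmond: £93,000; Idris: £93,000; Sibyl: £93,000; Jakob: £93,000

The entire £744,000 passes to the descendants.
No child survives, so the initial division is made at the grandchildren's generation.
That amount (£744,000) is divided into 8 shares of £93,000: Quilla, Jovan, Ronan, Zephyr, Desmond, Idris, Sibyl, and Jakob each take £93,000.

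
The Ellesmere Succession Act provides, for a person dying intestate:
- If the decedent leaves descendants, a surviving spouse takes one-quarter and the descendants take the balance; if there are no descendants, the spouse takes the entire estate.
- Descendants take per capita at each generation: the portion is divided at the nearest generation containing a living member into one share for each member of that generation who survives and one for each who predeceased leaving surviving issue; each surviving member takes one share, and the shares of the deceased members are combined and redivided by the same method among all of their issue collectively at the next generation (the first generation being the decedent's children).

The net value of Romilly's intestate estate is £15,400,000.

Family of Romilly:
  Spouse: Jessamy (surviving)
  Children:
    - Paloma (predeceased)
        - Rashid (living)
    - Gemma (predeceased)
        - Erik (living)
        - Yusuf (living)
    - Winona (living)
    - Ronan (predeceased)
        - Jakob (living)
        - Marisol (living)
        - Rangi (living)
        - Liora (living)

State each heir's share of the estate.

Jessamy takes one-quarter of £15,400,000 = £3,850,000. The remaining £11,550,000 passes to the descendants.
The descendants' portion (£11,550,000) is divided at the children's generation into 4 shares of £2,887,500. Winona takes £2,887,500. The 3 shares of the deceased (Paloma, Gemma, and Ronan) are combined into a pool of £8,662,500.
That pool (£8,662,500) is divided at the grandchildren's generation equally among Rashid, Erik, Yusuf, Jakob, Marisol, Rangi, and Liora: £1,237,500 each.

Jessamy: £3,850,000; Rashid: £1,237,500; Erik: £1,237,500; Yusuf: £1,237,500; Winona: £2,887,500; Jakob: £1,237,500; Marisol: £1,237,500; Rangi: £1,237,500; Liora: £1,237,500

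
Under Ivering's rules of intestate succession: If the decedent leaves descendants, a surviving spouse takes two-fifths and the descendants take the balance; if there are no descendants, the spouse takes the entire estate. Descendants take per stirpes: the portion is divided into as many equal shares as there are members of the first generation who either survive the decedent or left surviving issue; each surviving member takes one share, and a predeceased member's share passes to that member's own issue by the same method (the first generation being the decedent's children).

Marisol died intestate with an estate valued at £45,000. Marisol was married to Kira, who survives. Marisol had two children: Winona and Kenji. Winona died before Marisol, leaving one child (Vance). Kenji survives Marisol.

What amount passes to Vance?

Kira takes two-fifths of £45,000 = £18,000. The remaining £27,000 passes to the descendants.
The descendants' portion (£27,000) is divided into 2 shares of £13,500: Kenji takes £13,500; Winona's £13,500 share passes to Winona's issue.
Winona's share (£13,500) passes entirely to Vance.

Vance receives £13,500.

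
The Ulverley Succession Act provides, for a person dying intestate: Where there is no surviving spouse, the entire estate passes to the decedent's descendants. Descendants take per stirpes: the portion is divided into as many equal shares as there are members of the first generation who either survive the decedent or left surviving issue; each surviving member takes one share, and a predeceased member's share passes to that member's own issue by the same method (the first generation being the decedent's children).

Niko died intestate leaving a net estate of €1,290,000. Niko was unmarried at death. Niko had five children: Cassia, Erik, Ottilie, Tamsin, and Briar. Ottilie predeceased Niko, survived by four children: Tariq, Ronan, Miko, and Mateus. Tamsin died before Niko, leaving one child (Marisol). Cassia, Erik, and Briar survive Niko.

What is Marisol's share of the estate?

Marisol receives €258,000.

The entire €1,290,000 passes to the descendants.
That amount (€1,290,000) is divided into 5 shares of €258,000: Cassia, Erik, and Briar each take €258,000; Ottilie's €258,000 share passes to Ottilie's issue; Tamsin's €258,000 share passes to Tamsin's issue.
Ottilie's share (€258,000) is divided into 4 shares of €64,500: Tariq, Ronan, Miko, and Mateus each take €64,500.
Tamsin's share (€258,000) passes entirely to Marisol.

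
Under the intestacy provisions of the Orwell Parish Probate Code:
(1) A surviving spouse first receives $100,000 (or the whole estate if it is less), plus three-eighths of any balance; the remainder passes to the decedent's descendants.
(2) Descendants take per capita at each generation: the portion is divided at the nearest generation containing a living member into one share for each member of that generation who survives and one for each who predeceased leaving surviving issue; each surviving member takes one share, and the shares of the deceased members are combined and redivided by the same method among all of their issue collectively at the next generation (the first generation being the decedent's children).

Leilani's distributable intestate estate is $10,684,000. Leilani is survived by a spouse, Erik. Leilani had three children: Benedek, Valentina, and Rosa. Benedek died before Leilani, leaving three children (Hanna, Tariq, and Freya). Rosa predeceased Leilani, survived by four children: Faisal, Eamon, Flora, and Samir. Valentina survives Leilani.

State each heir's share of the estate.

Erik first takes $100,000, leaving a balance of $10,584,000. Erik then takes three-eighths of the balance ($3,969,000), for a total of $4,069,000. The remaining $6,615,000 passes to the descendants.
The descendants' portion ($6,615,000) is divided at the children's generation into 3 shares of $2,205,000. Valentina takes $2,205,000. The 2 shares of the deceased (Benedek and Rosa) are combined into a pool of $4,410,000.
That pool ($4,410,000) is divided at the grandchildren's generation equally among Hanna, Tariq, Freya, Faisal, Eamon, Flora, and Samir: $630,000 each.

Erik: $4,069,000; Hanna: $630,000; Tariq: $630,000; Freya: $630,000; Valentina: $2,205,000; Faisal: $630,000; Eamon: $630,000; Flora: $630,000; Samir: $630,000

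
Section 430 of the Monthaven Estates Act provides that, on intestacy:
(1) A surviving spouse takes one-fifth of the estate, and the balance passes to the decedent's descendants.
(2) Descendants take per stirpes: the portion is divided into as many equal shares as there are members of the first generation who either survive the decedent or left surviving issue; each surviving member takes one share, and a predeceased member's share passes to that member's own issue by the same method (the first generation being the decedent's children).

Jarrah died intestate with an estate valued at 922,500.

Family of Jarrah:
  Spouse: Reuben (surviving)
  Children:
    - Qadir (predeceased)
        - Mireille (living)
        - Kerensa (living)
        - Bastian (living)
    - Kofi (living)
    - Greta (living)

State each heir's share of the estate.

Reuben: 184,500; Mireille: 82,000; Kerensa: 82,000; Bastian: 82,000; Kofi: 246,000; Greta: 246,000

Reuben takes one-fifth of 922,500 = 184,500. The remaining 738,000 passes to the descendants.
The descendants' portion (738,000) is divided into 3 shares of 246,000: Kofi and Greta each take 246,000; Qadir's 246,000 share passes to Qadir's issue.
Qadir's share (246,000) is divided into 3 shares of 82,000: Mireille, Kerensa, and Bastian each take 82,000.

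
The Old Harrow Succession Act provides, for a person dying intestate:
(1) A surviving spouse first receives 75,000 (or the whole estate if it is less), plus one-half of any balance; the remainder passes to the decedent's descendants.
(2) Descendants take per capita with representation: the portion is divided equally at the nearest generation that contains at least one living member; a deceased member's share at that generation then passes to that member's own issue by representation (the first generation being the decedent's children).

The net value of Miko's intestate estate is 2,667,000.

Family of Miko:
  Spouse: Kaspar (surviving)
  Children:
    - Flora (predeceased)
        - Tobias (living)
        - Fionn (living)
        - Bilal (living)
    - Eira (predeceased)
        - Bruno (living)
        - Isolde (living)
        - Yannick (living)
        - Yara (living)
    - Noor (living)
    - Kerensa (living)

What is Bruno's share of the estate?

Bruno receives 81,000.

Kaspar first takes 75,000, leaving a balance of 2,592,000. Kaspar then takes one-half of the balance (1,296,000), for a total of 1,371,000. The remaining 1,296,000 passes to the descendants.
The descendants' portion (1,296,000) is divided into 4 shares of 324,000: Noor and Kerensa each take 324,000; Flora's 324,000 share passes to Flora's issue; Eira's 324,000 share passes to Eira's issue.
Flora's share (324,000) is divided into 3 shares of 108,000: Tobias, Fionn, and Bilal each take 108,000.
Eira's share (324,000) is divided into 4 shares of 81,000: Bruno, Isolde, Yannick, and Yara each take 81,000.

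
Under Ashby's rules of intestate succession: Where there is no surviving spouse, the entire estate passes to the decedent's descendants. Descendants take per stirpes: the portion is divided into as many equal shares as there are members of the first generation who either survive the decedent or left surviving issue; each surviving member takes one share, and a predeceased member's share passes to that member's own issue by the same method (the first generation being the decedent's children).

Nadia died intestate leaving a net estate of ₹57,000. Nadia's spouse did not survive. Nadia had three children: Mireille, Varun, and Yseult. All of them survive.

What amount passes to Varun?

The entire ₹57,000 passes to the descendants.
That amount (₹57,000) is divided into 3 shares of ₹19,000: Mireille, Varun, and Yseult each take ₹19,000.

Varun receives ₹19,000.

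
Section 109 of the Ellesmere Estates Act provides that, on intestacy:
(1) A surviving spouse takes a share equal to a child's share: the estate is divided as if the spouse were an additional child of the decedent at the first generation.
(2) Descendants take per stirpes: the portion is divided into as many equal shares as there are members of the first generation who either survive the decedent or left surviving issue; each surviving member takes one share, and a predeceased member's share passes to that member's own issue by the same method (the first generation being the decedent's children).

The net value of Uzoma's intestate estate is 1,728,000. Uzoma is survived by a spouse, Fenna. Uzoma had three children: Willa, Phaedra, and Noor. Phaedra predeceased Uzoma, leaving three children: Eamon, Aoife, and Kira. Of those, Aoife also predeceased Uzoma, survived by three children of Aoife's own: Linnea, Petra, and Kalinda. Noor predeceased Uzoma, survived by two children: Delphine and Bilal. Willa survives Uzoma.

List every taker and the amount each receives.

The spouse counts as an additional share at the children's level, so there are 4 primary shares of 432,000. Fenna takes one such share (432,000).
The children's combined portion (1,296,000) is divided into 3 shares of 432,000: Willa takes 432,000; Phaedra's 432,000 share passes to Phaedra's issue; Noor's 432,000 share passes to Noor's issue.
Phaedra's share (432,000) is divided into 3 shares of 144,000: Eamon and Kira each take 144,000; Aoife's 144,000 share passes to Aoife's issue.
Aoife's share (144,000) is divided into 3 shares of 48,000: Linnea, Petra, and Kalinda each take 48,000.
Noor's share (432,000) is divided into 2 shares of 216,000: Delphine and Bilal each take 216,000.

Fenna: 432,000; Willa: 432,000; Eamon: 144,000; Linnea: 48,000; Petra: 48,000; Kalinda: 48,000; Kira: 144,000; Delphine: 216,000; Bilal: 216,000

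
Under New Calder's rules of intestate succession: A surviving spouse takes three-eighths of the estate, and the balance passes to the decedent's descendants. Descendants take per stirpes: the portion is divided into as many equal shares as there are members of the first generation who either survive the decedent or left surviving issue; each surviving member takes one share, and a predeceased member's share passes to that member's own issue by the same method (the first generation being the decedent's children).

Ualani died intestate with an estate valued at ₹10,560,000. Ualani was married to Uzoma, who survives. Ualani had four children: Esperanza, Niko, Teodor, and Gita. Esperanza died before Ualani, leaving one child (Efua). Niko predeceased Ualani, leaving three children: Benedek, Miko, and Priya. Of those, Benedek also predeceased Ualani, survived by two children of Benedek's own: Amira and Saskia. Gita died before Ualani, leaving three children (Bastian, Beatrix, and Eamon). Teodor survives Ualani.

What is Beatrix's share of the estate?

Beatrix receives ₹550,000.

Uzoma takes three-eighths of ₹10,560,000 = ₹3,960,000. The remaining ₹6,600,000 passes to the descendants.
The descendants' portion (₹6,600,000) is divided into 4 shares of ₹1,650,000: Teodor takes ₹1,650,000; Esperanza's ₹1,650,000 share passes to Esperanza's issue; Niko's ₹1,650,000 share passes to Niko's issue; Gita's ₹1,650,000 share passes to Gita's issue.
Esperanza's share (₹1,650,000) passes entirely to Efua.
Niko's share (₹1,650,000) is divided into 3 shares of ₹550,000: Miko and Priya each take ₹550,000; Benedek's ₹550,000 share passes to Benedek's issue.
Benedek's share (₹550,000) is divided into 2 shares of ₹275,000: Amira and Saskia each take ₹275,000.
Gita's share (₹1,650,000) is divided into 3 shares of ₹550,000: Bastian, Beatrix, and Eamon each take ₹550,000.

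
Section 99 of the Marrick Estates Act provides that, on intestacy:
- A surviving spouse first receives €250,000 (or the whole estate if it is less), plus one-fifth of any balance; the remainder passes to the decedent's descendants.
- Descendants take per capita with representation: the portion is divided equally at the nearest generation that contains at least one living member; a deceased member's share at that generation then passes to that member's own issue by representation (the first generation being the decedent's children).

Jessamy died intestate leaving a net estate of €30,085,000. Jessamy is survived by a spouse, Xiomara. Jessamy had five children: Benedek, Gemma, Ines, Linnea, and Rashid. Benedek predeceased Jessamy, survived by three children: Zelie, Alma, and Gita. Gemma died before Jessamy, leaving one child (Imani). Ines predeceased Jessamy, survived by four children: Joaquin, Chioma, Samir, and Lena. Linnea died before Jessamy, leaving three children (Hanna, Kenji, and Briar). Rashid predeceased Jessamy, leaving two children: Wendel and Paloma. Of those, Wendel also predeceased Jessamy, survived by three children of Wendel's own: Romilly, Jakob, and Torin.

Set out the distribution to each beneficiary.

Xiomara: €6,217,000; Zelie: €1,836,000; Alma: €1,836,000; Gita: €1,836,000; Imani: €1,836,000; Joaquin: €1,836,000; Chioma: €1,836,000; Samir: €1,836,000; Lena: €1,836,000; Hanna: €1,836,000; Kenji: €1,836,000; Briar: €1,836,000; Romilly: €612,000; Jakob: €612,000; Torin: €612,000; Paloma: €1,836,000

Xiomara first takes €250,000, leaving a balance of €29,835,000. Xiomara then takes one-fifth of the balance (€5,967,000), for a total of €6,217,000. The remaining €23,868,000 passes to the descendants.
No child survives, so the initial division is made at the grandchildren's generation.
The descendants' portion (€23,868,000) is divided into 13 shares of €1,836,000: Zelie, Alma, Gita, Imani, Joaquin, Chioma, Samir, Lena, Hanna, Kenji, Briar, and Paloma each take €1,836,000; Wendel's €1,836,000 share passes to Wendel's issue.
Wendel's share (€1,836,000) is divided into 3 shares of €612,000: Romilly, Jakob, and Torin each take €612,000.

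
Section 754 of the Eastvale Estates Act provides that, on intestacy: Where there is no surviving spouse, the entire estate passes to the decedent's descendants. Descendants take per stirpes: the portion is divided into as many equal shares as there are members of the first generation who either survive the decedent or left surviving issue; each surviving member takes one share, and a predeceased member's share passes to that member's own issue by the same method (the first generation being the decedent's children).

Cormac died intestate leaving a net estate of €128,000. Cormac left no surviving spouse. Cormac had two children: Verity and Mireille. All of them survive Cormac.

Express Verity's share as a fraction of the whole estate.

The entire €128,000 passes to the descendants.
That amount (€128,000) is divided into 2 shares of €64,000: Verity and Mireille each take €64,000.

Verity receives 1/2 of the estate.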